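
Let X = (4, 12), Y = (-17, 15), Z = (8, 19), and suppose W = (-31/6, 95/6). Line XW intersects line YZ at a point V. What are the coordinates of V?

(-7, 83/5)

Barycentric coordinates of W with respect to XYZ: (1/6, 1/2, 1/3).
On side YZ the X-coordinate is zero; dropping W's X-weight 1/6 and renormalizing the remaining 1/2 : 1/3 gives weights 3/5, 2/5 on Y, Z.
V = (3/5)·(-17, 15) + (2/5)·(8, 19) = (-7, 83/5).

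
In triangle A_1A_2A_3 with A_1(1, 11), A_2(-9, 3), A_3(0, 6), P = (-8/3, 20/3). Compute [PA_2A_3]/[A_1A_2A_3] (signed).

1/3

[A_1A_2A_3] = ½·(1·(3−6) + (-9)·(6−11) + 0·(11−3)) = ½·(-3 + 45 + 0) = 21.
[PA_2A_3] = ½·((-8/3)·(3−6) + (-9)·(6−(20/3)) + 0·(20/3−3)) = ½·(8 + 6 + 0) = 7, so the ratio is 7/21 = 1/3.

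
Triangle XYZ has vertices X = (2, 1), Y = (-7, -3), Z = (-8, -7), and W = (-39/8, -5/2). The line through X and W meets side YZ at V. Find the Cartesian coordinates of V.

Barycentric coordinates of W with respect to XYZ: (1/4, 5/8, 1/8).
On side YZ the X-coordinate is zero; dropping W's X-weight 1/4 and renormalizing the remaining 5/8 : 1/8 gives weights 5/6, 1/6 on Y, Z.
V = (5/6)·(-7, -3) + (1/6)·(-8, -7) = (-43/6, -11/3).

(-43/6, -11/3)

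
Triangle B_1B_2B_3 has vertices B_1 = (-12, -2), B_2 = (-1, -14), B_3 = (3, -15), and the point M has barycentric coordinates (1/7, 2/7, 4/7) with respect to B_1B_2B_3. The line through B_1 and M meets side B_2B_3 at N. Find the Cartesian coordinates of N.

Line B_1M meets B_2B_3 where the B_1-coordinate vanishes; zeroing M's B_1-weight and renormalizing leaves B_2, B_3-weights 2/7 : 4/7 → (1/3, 2/3).
So N = (1/3)·B_2 + (2/3)·B_3 = (5/3, -44/3).

(5/3, -44/3)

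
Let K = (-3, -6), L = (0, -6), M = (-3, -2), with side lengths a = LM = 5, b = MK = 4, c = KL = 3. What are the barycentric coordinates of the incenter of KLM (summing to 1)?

The incenter has barycentric coordinates proportional to the opposite side lengths: (5 : 4 : 3).
Normalizing by 5+4+3 = 12 gives (5/12, 1/3, 1/4).

(5/12, 1/3, 1/4)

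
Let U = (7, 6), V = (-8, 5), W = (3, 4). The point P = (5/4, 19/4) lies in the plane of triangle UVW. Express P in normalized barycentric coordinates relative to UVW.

(1/4, 1/4, 1/2)

Signed area of the reference triangle: [UVW] = ½·(7·(5−4) + (-8)·(4−6) + 3·(6−5)) = ½·(7 + 16 + 3) = 13.
[PVW] = ½·((5/4)·(5−4) + (-8)·(4−(19/4)) + 3·(19/4−5)) = ½·(5/4 + 6 − 3/4) = 13/4, so the U-coordinate is (13/4)/13 = 1/4.
[UPW] = ½·(7·(19/4−4) + (5/4)·(4−6) + 3·(6−(19/4))) = ½·(21/4 − 5/2 + 15/4) = 13/4, so the V-coordinate is 1/4.
[UVP] = ½·(7·(5−(19/4)) + (-8)·(19/4−6) + (5/4)·(6−5)) = ½·(7/4 + 10 + 5/4) = 13/2, so the W-coordinate is 1/2.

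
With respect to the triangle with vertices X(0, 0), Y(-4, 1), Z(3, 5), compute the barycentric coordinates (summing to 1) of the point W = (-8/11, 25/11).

(2/11, 5/11, 4/11)

Signed area of the reference triangle: [XYZ] = ½·(0·(1−5) + (-4)·(5−0) + 3·(0−1)) = ½·(0 − 20 − 3) = -23/2.
[WYZ] = ½·((-8/11)·(1−5) + (-4)·(5−(25/11)) + 3·(25/11−1)) = ½·(32/11 − 120/11 + 42/11) = -23/11, so the X-coordinate is (-23/11)/(-23/2) = 2/11.
[XWZ] = ½·(0·(25/11−5) + (-8/11)·(5−0) + 3·(0−(25/11))) = ½·(0 − 40/11 − 75/11) = -115/22, so the Y-coordinate is 5/11.
[XYW] = ½·(0·(1−(25/11)) + (-4)·(25/11−0) + (-8/11)·(0−1)) = ½·(0 − 100/11 + 8/11) = -46/11, so the Z-coordinate is 4/11.
Check: 2/11 + 5/11 + 4/11 = 1.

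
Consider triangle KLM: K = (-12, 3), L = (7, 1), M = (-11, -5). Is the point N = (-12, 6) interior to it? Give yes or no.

Barycentric coordinates of N: (34/25, 1/50, -19/50).
The three coordinates are positive, positive, negative; a point is interior exactly when all three are positive.

no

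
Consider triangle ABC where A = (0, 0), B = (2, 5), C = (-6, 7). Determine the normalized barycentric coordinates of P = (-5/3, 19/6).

(1/2, 1/6, 1/3)

Signed area of the reference triangle: [ABC] = ½·(0·(5−7) + 2·(7−0) + (-6)·(0−5)) = ½·(0 + 14 + 30) = 22.
[PBC] = ½·((-5/3)·(5−7) + 2·(7−(19/6)) + (-6)·(19/6−5)) = ½·(10/3 + 23/3 + 11) = 11, so the A-coordinate is 11/22 = 1/2.
[APC] = ½·(0·(19/6−7) + (-5/3)·(7−0) + (-6)·(0−(19/6))) = ½·(0 − 35/3 + 19) = 11/3, so the B-coordinate is 1/6.
[ABP] = ½·(0·(5−(19/6)) + 2·(19/6−0) + (-5/3)·(0−5)) = ½·(0 + 19/3 + 25/3) = 22/3, so the C-coordinate is 1/3.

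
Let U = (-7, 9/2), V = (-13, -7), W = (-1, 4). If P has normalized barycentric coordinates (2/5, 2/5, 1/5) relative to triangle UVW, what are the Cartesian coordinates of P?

(-41/5, -1/5)

P = (2/5)·U + (2/5)·V + (1/5)·W.
x-coordinate: (2/5)·(-7) + (2/5)·(-13) + (1/5)·(-1) = -41/5.
y-coordinate: (2/5)·(9/2) + (2/5)·(-7) + (1/5)·4 = -1/5.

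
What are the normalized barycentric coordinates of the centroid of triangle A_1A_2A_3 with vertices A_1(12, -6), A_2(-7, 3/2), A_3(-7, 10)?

The centroid is the average of the vertices, so each weight is 1/3.

(1/3, 1/3, 1/3)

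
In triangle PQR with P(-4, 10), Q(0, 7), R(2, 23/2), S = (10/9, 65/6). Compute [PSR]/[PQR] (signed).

1/9

[PQR] = ½·((-4)·(7−(23/2)) + 0·(23/2−10) + 2·(10−7)) = ½·(18 + 0 + 6) = 12.
[PSR] = ½·((-4)·(65/6−(23/2)) + (10/9)·(23/2−10) + 2·(10−(65/6))) = ½·(8/3 + 5/3 − 5/3) = 4/3, so the ratio is (4/3)/12 = 1/9.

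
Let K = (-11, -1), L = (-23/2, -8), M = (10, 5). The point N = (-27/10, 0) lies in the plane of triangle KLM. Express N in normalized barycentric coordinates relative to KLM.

(2/5, 1/5, 2/5)

Signed area of the reference triangle: [KLM] = ½·((-11)·(-8−5) + (-23/2)·(5−(-1)) + 10·(-1−(-8))) = ½·(143 − 69 + 70) = 72.
[NLM] = ½·((-27/10)·(-8−5) + (-23/2)·(5−0) + 10·(0−(-8))) = ½·(351/10 − 115/2 + 80) = 144/5, so the K-coordinate is (144/5)/72 = 2/5.
[KNM] = ½·((-11)·(0−5) + (-27/10)·(5−(-1)) + 10·(-1−0)) = ½·(55 − 81/5 − 10) = 72/5, so the L-coordinate is 1/5.
[KLN] = ½·((-11)·(-8−0) + (-23/2)·(0−(-1)) + (-27/10)·(-1−(-8))) = ½·(88 − 23/2 − 189/10) = 144/5, so the M-coordinate is 2/5.
Check: 2/5 + 1/5 + 2/5 = 1.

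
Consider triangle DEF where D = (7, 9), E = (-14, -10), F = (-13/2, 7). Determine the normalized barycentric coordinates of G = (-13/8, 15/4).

Signed area of the reference triangle: [DEF] = ½·(7·(-10−7) + (-14)·(7−9) + (-13/2)·(9−(-10))) = ½·(-119 + 28 − 247/2) = -429/4.
[GEF] = ½·((-13/8)·(-10−7) + (-14)·(7−(15/4)) + (-13/2)·(15/4−(-10))) = ½·(221/8 − 91/2 − 715/8) = -429/8, so the D-coordinate is (-429/8)/(-429/4) = 1/2.
[DGF] = ½·(7·(15/4−7) + (-13/8)·(7−9) + (-13/2)·(9−(15/4))) = ½·(-91/4 + 13/4 − 273/8) = -429/16, so the E-coordinate is 1/4.
[DEG] = ½·(7·(-10−(15/4)) + (-14)·(15/4−9) + (-13/8)·(9−(-10))) = ½·(-385/4 + 147/2 − 247/8) = -429/16, so the F-coordinate is 1/4.

(1/2, 1/4, 1/4)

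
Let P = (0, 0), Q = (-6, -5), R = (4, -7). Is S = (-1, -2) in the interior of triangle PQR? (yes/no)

Barycentric coordinates of S: (20/31, 15/62, 7/62).
The three coordinates are positive, positive, positive; a point is interior exactly when all three are positive.

yes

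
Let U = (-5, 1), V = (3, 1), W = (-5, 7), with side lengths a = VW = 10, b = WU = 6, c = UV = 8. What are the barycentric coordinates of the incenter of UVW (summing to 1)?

(5/12, 1/4, 1/3)

The incenter has barycentric coordinates proportional to the opposite side lengths: (10 : 6 : 8).
Normalizing by 10+6+8 = 24 gives (5/12, 1/4, 1/3).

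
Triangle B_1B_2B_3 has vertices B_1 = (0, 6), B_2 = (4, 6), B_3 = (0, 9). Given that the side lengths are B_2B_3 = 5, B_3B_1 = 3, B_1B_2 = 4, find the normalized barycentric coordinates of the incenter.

(5/12, 1/4, 1/3)

The incenter has barycentric coordinates proportional to the opposite side lengths: (5 : 3 : 4).
Normalizing by 5+3+4 = 12 gives (5/12, 1/4, 1/3).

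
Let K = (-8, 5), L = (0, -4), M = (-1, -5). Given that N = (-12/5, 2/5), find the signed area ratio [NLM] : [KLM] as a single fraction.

2/5

[KLM] = ½·((-8)·(-4−(-5)) + 0·(-5−5) + (-1)·(5−(-4))) = ½·(-8 + 0 − 9) = -17/2.
[NLM] = ½·((-12/5)·(-4−(-5)) + 0·(-5−(2/5)) + (-1)·(2/5−(-4))) = ½·(-12/5 + 0 − 22/5) = -17/5, so the ratio is (-17/5)/(-17/2) = 2/5.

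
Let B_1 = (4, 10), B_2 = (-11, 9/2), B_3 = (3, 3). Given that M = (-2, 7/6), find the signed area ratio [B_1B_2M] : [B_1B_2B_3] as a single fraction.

1

[B_1B_2B_3] = ½·(4·(9/2−3) + (-11)·(3−10) + 3·(10−(9/2))) = ½·(6 + 77 + 33/2) = 199/4.
[B_1B_2M] = ½·(4·(9/2−(7/6)) + (-11)·(7/6−10) + (-2)·(10−(9/2))) = ½·(40/3 + 583/6 − 11) = 199/4, so the ratio is (199/4)/(199/4) = 1.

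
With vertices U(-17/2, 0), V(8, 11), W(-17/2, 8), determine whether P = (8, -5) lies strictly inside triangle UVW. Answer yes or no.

no

Barycentric coordinates of P: (2, 1, -2).
The three coordinates are positive, positive, negative; a point is interior exactly when all three are positive.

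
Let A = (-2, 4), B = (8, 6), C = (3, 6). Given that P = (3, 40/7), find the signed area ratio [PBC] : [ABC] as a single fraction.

1/7

[ABC] = ½·((-2)·(6−6) + 8·(6−4) + 3·(4−6)) = ½·(0 + 16 − 6) = 5.
[PBC] = ½·(3·(6−6) + 8·(6−(40/7)) + 3·(40/7−6)) = ½·(0 + 16/7 − 6/7) = 5/7, so the ratio is (5/7)/5 = 1/7.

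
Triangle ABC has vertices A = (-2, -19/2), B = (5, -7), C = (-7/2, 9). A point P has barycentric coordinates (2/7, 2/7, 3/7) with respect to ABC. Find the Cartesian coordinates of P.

(-9/14, -6/7)

P = (2/7)·A + (2/7)·B + (3/7)·C.
x-coordinate: (2/7)·(-2) + (2/7)·5 + (3/7)·(-7/2) = -9/14.
y-coordinate: (2/7)·(-19/2) + (2/7)·(-7) + (3/7)·9 = -6/7.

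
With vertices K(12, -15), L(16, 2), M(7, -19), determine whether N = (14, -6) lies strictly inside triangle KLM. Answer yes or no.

Barycentric coordinates of N: (10/23, 37/69, 2/69).
The three coordinates are positive, positive, positive; a point is interior exactly when all three are positive.

yes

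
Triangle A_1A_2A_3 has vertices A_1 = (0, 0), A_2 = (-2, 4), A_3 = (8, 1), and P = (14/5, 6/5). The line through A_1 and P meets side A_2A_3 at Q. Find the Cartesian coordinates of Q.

(14/3, 2)

Barycentric coordinates of P with respect to A_1A_2A_3: (2/5, 1/5, 2/5).
On side A_2A_3 the A_1-coordinate is zero; dropping P's A_1-weight 2/5 and renormalizing the remaining 1/5 : 2/5 gives weights 1/3, 2/3 on A_2, A_3.
Q = (1/3)·(-2, 4) + (2/3)·(8, 1) = (14/3, 2).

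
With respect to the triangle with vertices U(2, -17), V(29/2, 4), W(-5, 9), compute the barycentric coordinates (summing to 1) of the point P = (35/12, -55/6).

(2/3, 1/6, 1/6)

Signed area of the reference triangle: [UVW] = ½·(2·(4−9) + (29/2)·(9−(-17)) + (-5)·(-17−4)) = ½·(-10 + 377 + 105) = 236.
[PVW] = ½·((35/12)·(4−9) + (29/2)·(9−(-55/6)) + (-5)·(-55/6−4)) = ½·(-175/12 + 3161/12 + 395/6) = 472/3, so the U-coordinate is (472/3)/236 = 2/3.
[UPW] = ½·(2·(-55/6−9) + (35/12)·(9−(-17)) + (-5)·(-17−(-55/6))) = ½·(-109/3 + 455/6 + 235/6) = 118/3, so the V-coordinate is 1/6.
[UVP] = ½·(2·(4−(-55/6)) + (29/2)·(-55/6−(-17)) + (35/12)·(-17−4)) = ½·(79/3 + 1363/12 − 245/4) = 118/3, so the W-coordinate is 1/6.
Check: 2/3 + 1/6 + 1/6 = 1.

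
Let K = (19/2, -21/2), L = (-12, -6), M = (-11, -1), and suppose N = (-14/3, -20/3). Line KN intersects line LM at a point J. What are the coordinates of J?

Barycentric coordinates of N with respect to KLM: (1/3, 1/2, 1/6).
On side LM the K-coordinate is zero; dropping N's K-weight 1/3 and renormalizing the remaining 1/2 : 1/6 gives weights 3/4, 1/4 on L, M.
J = (3/4)·(-12, -6) + (1/4)·(-11, -1) = (-47/4, -19/4).

(-47/4, -19/4)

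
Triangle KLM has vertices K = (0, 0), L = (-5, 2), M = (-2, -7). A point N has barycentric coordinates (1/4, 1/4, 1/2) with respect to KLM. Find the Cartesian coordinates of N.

N = (1/4)·K + (1/4)·L + (1/2)·M.
x-coordinate: (1/4)·0 + (1/4)·(-5) + (1/2)·(-2) = -9/4.
y-coordinate: (1/4)·0 + (1/4)·2 + (1/2)·(-7) = -3.

(-9/4, -3)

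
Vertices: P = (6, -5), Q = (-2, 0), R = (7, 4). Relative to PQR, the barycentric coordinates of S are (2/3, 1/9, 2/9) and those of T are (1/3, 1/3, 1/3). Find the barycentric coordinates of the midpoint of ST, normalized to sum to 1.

Since both coordinate triples sum to 1, the midpoint's barycentrics are the componentwise average.
(2/3+1/3)/2 = 1/2; similarly 2/9 and 5/18.

(1/2, 2/9, 5/18)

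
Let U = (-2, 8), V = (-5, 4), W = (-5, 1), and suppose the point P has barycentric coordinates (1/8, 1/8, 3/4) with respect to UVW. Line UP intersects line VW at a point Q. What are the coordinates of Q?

(-5, 10/7)

Line UP meets VW where the U-coordinate vanishes; zeroing P's U-weight and renormalizing leaves V, W-weights 1/8 : 3/4 → (1/7, 6/7).
So Q = (1/7)·V + (6/7)·W = (-5, 10/7).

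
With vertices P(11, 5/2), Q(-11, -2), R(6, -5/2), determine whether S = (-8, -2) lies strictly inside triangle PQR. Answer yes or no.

Barycentric coordinates of S: (3/175, 29/35, 27/175).
The three coordinates are positive, positive, positive; a point is interior exactly when all three are positive.

yes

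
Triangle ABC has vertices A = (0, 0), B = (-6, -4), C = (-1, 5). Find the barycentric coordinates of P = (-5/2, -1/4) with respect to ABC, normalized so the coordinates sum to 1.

Signed area of the reference triangle: [ABC] = ½·(0·(-4−5) + (-6)·(5−0) + (-1)·(0−(-4))) = ½·(0 − 30 − 4) = -17.
[PBC] = ½·((-5/2)·(-4−5) + (-6)·(5−(-1/4)) + (-1)·(-1/4−(-4))) = ½·(45/2 − 63/2 − 15/4) = -51/8, so the A-coordinate is (-51/8)/(-17) = 3/8.
[APC] = ½·(0·(-1/4−5) + (-5/2)·(5−0) + (-1)·(0−(-1/4))) = ½·(0 − 25/2 − 1/4) = -51/8, so the B-coordinate is 3/8.
[ABP] = ½·(0·(-4−(-1/4)) + (-6)·(-1/4−0) + (-5/2)·(0−(-4))) = ½·(0 + 3/2 − 10) = -17/4, so the C-coordinate is 1/4.
Check: 3/8 + 3/8 + 1/4 = 1.

(3/8, 3/8, 1/4)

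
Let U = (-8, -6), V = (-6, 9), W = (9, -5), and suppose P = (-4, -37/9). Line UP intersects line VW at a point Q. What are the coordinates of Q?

Barycentric coordinates of P with respect to UVW: (2/3, 1/9, 2/9).
On side VW the U-coordinate is zero; dropping P's U-weight 2/3 and renormalizing the remaining 1/9 : 2/9 gives weights 1/3, 2/3 on V, W.
Q = (1/3)·(-6, 9) + (2/3)·(9, -5) = (4, -1/3).

(4, -1/3)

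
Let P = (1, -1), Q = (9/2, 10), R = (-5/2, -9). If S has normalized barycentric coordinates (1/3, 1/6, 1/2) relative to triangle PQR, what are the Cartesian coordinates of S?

(-1/6, -19/6)

S = (1/3)·P + (1/6)·Q + (1/2)·R.
x-coordinate: (1/3)·1 + (1/6)·(9/2) + (1/2)·(-5/2) = -1/6.
y-coordinate: (1/3)·(-1) + (1/6)·10 + (1/2)·(-9) = -19/6.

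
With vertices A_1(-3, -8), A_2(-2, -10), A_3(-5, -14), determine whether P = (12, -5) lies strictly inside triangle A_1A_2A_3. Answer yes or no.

no

Barycentric coordinates of P: (-41/10, 42/5, -33/10).
The three coordinates are negative, positive, negative; a point is interior exactly when all three are positive.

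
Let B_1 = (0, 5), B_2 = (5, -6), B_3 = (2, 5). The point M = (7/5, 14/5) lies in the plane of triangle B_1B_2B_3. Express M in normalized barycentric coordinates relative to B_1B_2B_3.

(3/5, 1/5, 1/5)

Signed area of the reference triangle: [B_1B_2B_3] = ½·(0·(-6−5) + 5·(5−5) + 2·(5−(-6))) = ½·(0 + 0 + 22) = 11.
[MB_2B_3] = ½·((7/5)·(-6−5) + 5·(5−(14/5)) + 2·(14/5−(-6))) = ½·(-77/5 + 11 + 88/5) = 33/5, so the B_1-coordinate is (33/5)/11 = 3/5.
[B_1MB_3] = ½·(0·(14/5−5) + (7/5)·(5−5) + 2·(5−(14/5))) = ½·(0 + 0 + 22/5) = 11/5, so the B_2-coordinate is 1/5.
[B_1B_2M] = ½·(0·(-6−(14/5)) + 5·(14/5−5) + (7/5)·(5−(-6))) = ½·(0 − 11 + 77/5) = 11/5, so the B_3-coordinate is 1/5.
Check: 3/5 + 1/5 + 1/5 = 1.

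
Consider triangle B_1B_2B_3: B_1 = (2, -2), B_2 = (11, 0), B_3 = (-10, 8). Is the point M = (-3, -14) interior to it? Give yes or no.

Barycentric coordinates of M: (203/57, -97/57, -49/57).
The three coordinates are positive, negative, negative; a point is interior exactly when all three are positive.

no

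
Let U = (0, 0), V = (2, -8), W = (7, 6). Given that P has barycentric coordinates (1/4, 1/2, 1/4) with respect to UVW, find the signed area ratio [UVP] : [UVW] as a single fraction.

The signed ratio [UVP]/[UVW] equals the barycentric coordinate of P at vertex W, which is 1/4.

1/4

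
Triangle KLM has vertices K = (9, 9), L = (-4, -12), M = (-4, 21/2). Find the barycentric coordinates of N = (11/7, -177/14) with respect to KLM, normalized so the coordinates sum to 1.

(3/7, 1, -3/7)

Signed area of the reference triangle: [KLM] = ½·(9·(-12−(21/2)) + (-4)·(21/2−9) + (-4)·(9−(-12))) = ½·(-405/2 − 6 − 84) = -585/4.
[NLM] = ½·((11/7)·(-12−(21/2)) + (-4)·(21/2−(-177/14)) + (-4)·(-177/14−(-12))) = ½·(-495/14 − 648/7 + 18/7) = -1755/28, so the K-coordinate is (-1755/28)/(-585/4) = 3/7.
[KNM] = ½·(9·(-177/14−(21/2)) + (11/7)·(21/2−9) + (-4)·(9−(-177/14))) = ½·(-1458/7 + 33/14 − 606/7) = -585/4, so the L-coordinate is 1.
[KLN] = ½·(9·(-12−(-177/14)) + (-4)·(-177/14−9) + (11/7)·(9−(-12))) = ½·(81/14 + 606/7 + 33) = 1755/28, so the M-coordinate is -3/7.
Check: 3/7 + 1 − 3/7 = 1.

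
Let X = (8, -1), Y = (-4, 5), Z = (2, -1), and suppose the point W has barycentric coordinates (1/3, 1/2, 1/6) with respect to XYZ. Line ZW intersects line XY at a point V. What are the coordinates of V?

(4/5, 13/5)

Line ZW meets XY where the Z-coordinate vanishes; zeroing W's Z-weight and renormalizing leaves X, Y-weights 1/3 : 1/2 → (2/5, 3/5).
So V = (2/5)·X + (3/5)·Y = (4/5, 13/5).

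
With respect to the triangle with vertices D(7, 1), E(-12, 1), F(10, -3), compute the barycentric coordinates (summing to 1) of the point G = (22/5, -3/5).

Signed area of the reference triangle: [DEF] = ½·(7·(1−(-3)) + (-12)·(-3−1) + 10·(1−1)) = ½·(28 + 48 + 0) = 38.
[GEF] = ½·((22/5)·(1−(-3)) + (-12)·(-3−(-3/5)) + 10·(-3/5−1)) = ½·(88/5 + 144/5 − 16) = 76/5, so the D-coordinate is (76/5)/38 = 2/5.
[DGF] = ½·(7·(-3/5−(-3)) + (22/5)·(-3−1) + 10·(1−(-3/5))) = ½·(84/5 − 88/5 + 16) = 38/5, so the E-coordinate is 1/5.
[DEG] = ½·(7·(1−(-3/5)) + (-12)·(-3/5−1) + (22/5)·(1−1)) = ½·(56/5 + 96/5 + 0) = 76/5, so the F-coordinate is 2/5.
Check: 2/5 + 1/5 + 2/5 = 1.

(2/5, 1/5, 2/5)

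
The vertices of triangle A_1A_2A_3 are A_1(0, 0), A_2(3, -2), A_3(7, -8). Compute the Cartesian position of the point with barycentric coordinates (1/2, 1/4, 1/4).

P = (1/2)·A_1 + (1/4)·A_2 + (1/4)·A_3.
x-coordinate: (1/2)·0 + (1/4)·3 + (1/4)·7 = 5/2.
y-coordinate: (1/2)·0 + (1/4)·(-2) + (1/4)·(-8) = -5/2.

(5/2, -5/2)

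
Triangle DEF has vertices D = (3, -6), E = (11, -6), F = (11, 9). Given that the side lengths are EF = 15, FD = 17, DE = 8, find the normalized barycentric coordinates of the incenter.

(3/8, 17/40, 1/5)

The incenter has barycentric coordinates proportional to the opposite side lengths: (15 : 17 : 8).
Normalizing by 15+17+8 = 40 gives (3/8, 17/40, 1/5).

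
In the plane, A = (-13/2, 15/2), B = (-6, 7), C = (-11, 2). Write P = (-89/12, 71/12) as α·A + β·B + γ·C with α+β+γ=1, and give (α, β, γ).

(1/3, 5/12, 1/4)

Signed area of the reference triangle: [ABC] = ½·((-13/2)·(7−2) + (-6)·(2−(15/2)) + (-11)·(15/2−7)) = ½·(-65/2 + 33 − 11/2) = -5/2.
[PBC] = ½·((-89/12)·(7−2) + (-6)·(2−(71/12)) + (-11)·(71/12−7)) = ½·(-445/12 + 47/2 + 143/12) = -5/6, so the A-coordinate is (-5/6)/(-5/2) = 1/3.
[APC] = ½·((-13/2)·(71/12−2) + (-89/12)·(2−(15/2)) + (-11)·(15/2−(71/12))) = ½·(-611/24 + 979/24 − 209/12) = -25/24, so the B-coordinate is 5/12.
[ABP] = ½·((-13/2)·(7−(71/12)) + (-6)·(71/12−(15/2)) + (-89/12)·(15/2−7)) = ½·(-169/24 + 19/2 − 89/24) = -5/8, so the C-coordinate is 1/4.
Check: 1/3 + 5/12 + 1/4 = 1.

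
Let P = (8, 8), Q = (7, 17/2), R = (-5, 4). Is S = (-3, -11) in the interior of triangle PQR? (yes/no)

Barycentric coordinates of S: (18, -58/3, 7/3).
The three coordinates are positive, negative, positive; a point is interior exactly when all three are positive.

no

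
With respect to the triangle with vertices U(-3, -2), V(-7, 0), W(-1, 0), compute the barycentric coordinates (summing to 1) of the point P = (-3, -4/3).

(2/3, 1/9, 2/9)

Signed area of the reference triangle: [UVW] = ½·((-3)·(0−0) + (-7)·(0−(-2)) + (-1)·(-2−0)) = ½·(0 − 14 + 2) = -6.
[PVW] = ½·((-3)·(0−0) + (-7)·(0−(-4/3)) + (-1)·(-4/3−0)) = ½·(0 − 28/3 + 4/3) = -4, so the U-coordinate is (-4)/(-6) = 2/3.
[UPW] = ½·((-3)·(-4/3−0) + (-3)·(0−(-2)) + (-1)·(-2−(-4/3))) = ½·(4 − 6 + 2/3) = -2/3, so the V-coordinate is 1/9.
[UVP] = ½·((-3)·(0−(-4/3)) + (-7)·(-4/3−(-2)) + (-3)·(-2−0)) = ½·(-4 − 14/3 + 6) = -4/3, so the W-coordinate is 2/9.
Check: 2/3 + 1/9 + 2/9 = 1.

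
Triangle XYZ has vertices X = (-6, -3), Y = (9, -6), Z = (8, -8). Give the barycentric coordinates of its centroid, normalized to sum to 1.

The centroid is the average of the vertices, so each weight is 1/3.

(1/3, 1/3, 1/3)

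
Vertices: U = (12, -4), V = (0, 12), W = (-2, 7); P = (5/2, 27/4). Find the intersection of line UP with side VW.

Barycentric coordinates of P with respect to UVW: (1/4, 1/2, 1/4).
On side VW the U-coordinate is zero; dropping P's U-weight 1/4 and renormalizing the remaining 1/2 : 1/4 gives weights 2/3, 1/3 on V, W.
Q = (2/3)·(0, 12) + (1/3)·(-2, 7) = (-2/3, 31/3).

(-2/3, 31/3)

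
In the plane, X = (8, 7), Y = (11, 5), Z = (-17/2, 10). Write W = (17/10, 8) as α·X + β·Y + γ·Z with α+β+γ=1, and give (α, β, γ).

(1/2, 1/10, 2/5)

Signed area of the reference triangle: [XYZ] = ½·(8·(5−10) + 11·(10−7) + (-17/2)·(7−5)) = ½·(-40 + 33 − 17) = -12.
[WYZ] = ½·((17/10)·(5−10) + 11·(10−8) + (-17/2)·(8−5)) = ½·(-17/2 + 22 − 51/2) = -6, so the X-coordinate is (-6)/(-12) = 1/2.
[XWZ] = ½·(8·(8−10) + (17/10)·(10−7) + (-17/2)·(7−8)) = ½·(-16 + 51/10 + 17/2) = -6/5, so the Y-coordinate is 1/10.
[XYW] = ½·(8·(5−8) + 11·(8−7) + (17/10)·(7−5)) = ½·(-24 + 11 + 17/5) = -24/5, so the Z-coordinate is 2/5.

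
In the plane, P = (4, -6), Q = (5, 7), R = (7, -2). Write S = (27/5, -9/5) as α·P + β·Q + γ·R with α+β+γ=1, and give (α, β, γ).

Signed area of the reference triangle: [PQR] = ½·(4·(7−(-2)) + 5·(-2−(-6)) + 7·(-6−7)) = ½·(36 + 20 − 91) = -35/2.
[SQR] = ½·((27/5)·(7−(-2)) + 5·(-2−(-9/5)) + 7·(-9/5−7)) = ½·(243/5 − 1 − 308/5) = -7, so the P-coordinate is (-7)/(-35/2) = 2/5.
[PSR] = ½·(4·(-9/5−(-2)) + (27/5)·(-2−(-6)) + 7·(-6−(-9/5))) = ½·(4/5 + 108/5 − 147/5) = -7/2, so the Q-coordinate is 1/5.
[PQS] = ½·(4·(7−(-9/5)) + 5·(-9/5−(-6)) + (27/5)·(-6−7)) = ½·(176/5 + 21 − 351/5) = -7, so the R-coordinate is 2/5.
Check: 2/5 + 1/5 + 2/5 = 1.

(2/5, 1/5, 2/5)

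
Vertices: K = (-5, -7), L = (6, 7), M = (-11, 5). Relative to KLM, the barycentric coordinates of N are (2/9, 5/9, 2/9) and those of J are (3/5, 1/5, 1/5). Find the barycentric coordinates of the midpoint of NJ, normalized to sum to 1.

Since both coordinate triples sum to 1, the midpoint's barycentrics are the componentwise average.
(2/9+3/5)/2 = 37/90; similarly 17/45 and 19/90.

(37/90, 17/45, 19/90)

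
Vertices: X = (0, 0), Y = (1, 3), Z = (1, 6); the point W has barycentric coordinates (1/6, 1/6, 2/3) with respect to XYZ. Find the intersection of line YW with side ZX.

(4/5, 24/5)

Line YW meets ZX where the Y-coordinate vanishes; zeroing W's Y-weight and renormalizing leaves Z, X-weights 2/3 : 1/6 → (4/5, 1/5).
So V = (4/5)·Z + (1/5)·X = (4/5, 24/5).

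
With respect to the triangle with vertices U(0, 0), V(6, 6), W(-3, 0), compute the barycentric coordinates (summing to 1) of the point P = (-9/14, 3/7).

Signed area of the reference triangle: [UVW] = ½·(0·(6−0) + 6·(0−0) + (-3)·(0−6)) = ½·(0 + 0 + 18) = 9.
[PVW] = ½·((-9/14)·(6−0) + 6·(0−(3/7)) + (-3)·(3/7−6)) = ½·(-27/7 − 18/7 + 117/7) = 36/7, so the U-coordinate is (36/7)/9 = 4/7.
[UPW] = ½·(0·(3/7−0) + (-9/14)·(0−0) + (-3)·(0−(3/7))) = ½·(0 + 0 + 9/7) = 9/14, so the V-coordinate is 1/14.
[UVP] = ½·(0·(6−(3/7)) + 6·(3/7−0) + (-9/14)·(0−6)) = ½·(0 + 18/7 + 27/7) = 45/14, so the W-coordinate is 5/14.
Check: 4/7 + 1/14 + 5/14 = 1.

(4/7, 1/14, 5/14)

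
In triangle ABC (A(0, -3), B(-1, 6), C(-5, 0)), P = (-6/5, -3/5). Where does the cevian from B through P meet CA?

(-5/4, -9/4)

Barycentric coordinates of P with respect to ABC: (3/5, 1/5, 1/5).
On side CA the B-coordinate is zero; dropping P's B-weight 1/5 and renormalizing the remaining 1/5 : 3/5 gives weights 1/4, 3/4 on C, A.
Q = (1/4)·(-5, 0) + (3/4)·(0, -3) = (-5/4, -9/4).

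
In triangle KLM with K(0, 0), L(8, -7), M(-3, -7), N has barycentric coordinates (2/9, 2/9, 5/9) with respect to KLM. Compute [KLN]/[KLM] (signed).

5/9

The signed ratio [KLN]/[KLM] equals the barycentric coordinate of N at vertex M, which is 5/9.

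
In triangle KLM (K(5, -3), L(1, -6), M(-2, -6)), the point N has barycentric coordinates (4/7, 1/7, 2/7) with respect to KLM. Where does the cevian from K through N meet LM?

Line KN meets LM where the K-coordinate vanishes; zeroing N's K-weight and renormalizing leaves L, M-weights 1/7 : 2/7 → (1/3, 2/3).
So J = (1/3)·L + (2/3)·M = (-1, -6).

(-1, -6)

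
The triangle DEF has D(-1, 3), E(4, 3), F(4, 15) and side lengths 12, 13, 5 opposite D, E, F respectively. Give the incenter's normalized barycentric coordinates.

(2/5, 13/30, 1/6)

The incenter has barycentric coordinates proportional to the opposite side lengths: (12 : 13 : 5).
Normalizing by 12+13+5 = 30 gives (2/5, 13/30, 1/6).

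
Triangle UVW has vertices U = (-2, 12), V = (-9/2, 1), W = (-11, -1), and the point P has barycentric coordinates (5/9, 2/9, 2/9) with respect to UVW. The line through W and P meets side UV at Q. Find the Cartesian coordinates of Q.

(-19/7, 62/7)

Line WP meets UV where the W-coordinate vanishes; zeroing P's W-weight and renormalizing leaves U, V-weights 5/9 : 2/9 → (5/7, 2/7).
So Q = (5/7)·U + (2/7)·V = (-19/7, 62/7).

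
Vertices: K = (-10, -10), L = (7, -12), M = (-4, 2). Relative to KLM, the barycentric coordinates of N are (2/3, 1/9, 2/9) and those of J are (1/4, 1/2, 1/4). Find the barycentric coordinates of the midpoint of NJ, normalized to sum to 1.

Since both coordinate triples sum to 1, the midpoint's barycentrics are the componentwise average.
(2/3+1/4)/2 = 11/24; similarly 11/36 and 17/72.

(11/24, 11/36, 17/72)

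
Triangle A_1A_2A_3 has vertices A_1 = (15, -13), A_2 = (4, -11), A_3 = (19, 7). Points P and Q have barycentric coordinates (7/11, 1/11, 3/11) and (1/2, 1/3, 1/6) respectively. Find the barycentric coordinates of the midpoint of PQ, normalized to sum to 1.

Since both coordinate triples sum to 1, the midpoint's barycentrics are the componentwise average.
(7/11+1/2)/2 = 25/44; similarly 7/33 and 29/132.

(25/44, 7/33, 29/132)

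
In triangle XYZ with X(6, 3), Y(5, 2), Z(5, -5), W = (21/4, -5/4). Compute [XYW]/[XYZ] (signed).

1/2

[XYZ] = ½·(6·(2−(-5)) + 5·(-5−3) + 5·(3−2)) = ½·(42 − 40 + 5) = 7/2.
[XYW] = ½·(6·(2−(-5/4)) + 5·(-5/4−3) + (21/4)·(3−2)) = ½·(39/2 − 85/4 + 21/4) = 7/4, so the ratio is (7/4)/(7/2) = 1/2.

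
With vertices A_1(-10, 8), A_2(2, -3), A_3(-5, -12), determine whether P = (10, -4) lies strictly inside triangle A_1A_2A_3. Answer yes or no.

no

Barycentric coordinates of P: (-79/185, 68/37, -76/185).
The three coordinates are negative, positive, negative; a point is interior exactly when all three are positive.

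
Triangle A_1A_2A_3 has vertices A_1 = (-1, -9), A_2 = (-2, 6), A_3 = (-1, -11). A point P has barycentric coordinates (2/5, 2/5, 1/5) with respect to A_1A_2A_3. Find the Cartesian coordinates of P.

(-7/5, -17/5)

P = (2/5)·A_1 + (2/5)·A_2 + (1/5)·A_3.
x-coordinate: (2/5)·(-1) + (2/5)·(-2) + (1/5)·(-1) = -7/5.
y-coordinate: (2/5)·(-9) + (2/5)·6 + (1/5)·(-11) = -17/5.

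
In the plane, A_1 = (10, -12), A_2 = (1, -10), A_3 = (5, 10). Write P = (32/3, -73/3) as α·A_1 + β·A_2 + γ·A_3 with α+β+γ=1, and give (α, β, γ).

Signed area of the reference triangle: [A_1A_2A_3] = ½·(10·(-10−10) + 1·(10−(-12)) + 5·(-12−(-10))) = ½·(-200 + 22 − 10) = -94.
[PA_2A_3] = ½·((32/3)·(-10−10) + 1·(10−(-73/3)) + 5·(-73/3−(-10))) = ½·(-640/3 + 103/3 − 215/3) = -376/3, so the A_1-coordinate is (-376/3)/(-94) = 4/3.
[A_1PA_3] = ½·(10·(-73/3−10) + (32/3)·(10−(-12)) + 5·(-12−(-73/3))) = ½·(-1030/3 + 704/3 + 185/3) = -47/2, so the A_2-coordinate is 1/4.
[A_1A_2P] = ½·(10·(-10−(-73/3)) + 1·(-73/3−(-12)) + (32/3)·(-12−(-10))) = ½·(430/3 − 37/3 − 64/3) = 329/6, so the A_3-coordinate is -7/12.
Check: 4/3 + 1/4 − 7/12 = 1.

(4/3, 1/4, -7/12)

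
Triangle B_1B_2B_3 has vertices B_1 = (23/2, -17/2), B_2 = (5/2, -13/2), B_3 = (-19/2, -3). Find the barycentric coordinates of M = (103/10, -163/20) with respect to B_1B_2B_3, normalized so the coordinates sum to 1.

(1, -1/10, 1/10)

Signed area of the reference triangle: [B_1B_2B_3] = ½·((23/2)·(-13/2−(-3)) + (5/2)·(-3−(-17/2)) + (-19/2)·(-17/2−(-13/2))) = ½·(-161/4 + 55/4 + 19) = -15/4.
[MB_2B_3] = ½·((103/10)·(-13/2−(-3)) + (5/2)·(-3−(-163/20)) + (-19/2)·(-163/20−(-13/2))) = ½·(-721/20 + 103/8 + 627/40) = -15/4, so the B_1-coordinate is (-15/4)/(-15/4) = 1.
[B_1MB_3] = ½·((23/2)·(-163/20−(-3)) + (103/10)·(-3−(-17/2)) + (-19/2)·(-17/2−(-163/20))) = ½·(-2369/40 + 1133/20 + 133/40) = 3/8, so the B_2-coordinate is -1/10.
[B_1B_2M] = ½·((23/2)·(-13/2−(-163/20)) + (5/2)·(-163/20−(-17/2)) + (103/10)·(-17/2−(-13/2))) = ½·(759/40 + 7/8 − 103/5) = -3/8, so the B_3-coordinate is 1/10.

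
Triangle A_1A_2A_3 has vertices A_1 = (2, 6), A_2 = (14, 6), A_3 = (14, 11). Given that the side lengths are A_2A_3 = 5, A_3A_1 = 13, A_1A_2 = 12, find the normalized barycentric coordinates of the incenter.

The incenter has barycentric coordinates proportional to the opposite side lengths: (5 : 13 : 12).
Normalizing by 5+13+12 = 30 gives (1/6, 13/30, 2/5).

(1/6, 13/30, 2/5)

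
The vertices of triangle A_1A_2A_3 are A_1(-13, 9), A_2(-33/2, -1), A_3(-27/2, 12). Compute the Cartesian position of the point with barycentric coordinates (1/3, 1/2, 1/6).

(-89/6, 9/2)

P = (1/3)·A_1 + (1/2)·A_2 + (1/6)·A_3.
x-coordinate: (1/3)·(-13) + (1/2)·(-33/2) + (1/6)·(-27/2) = -89/6.
y-coordinate: (1/3)·9 + (1/2)·(-1) + (1/6)·12 = 9/2.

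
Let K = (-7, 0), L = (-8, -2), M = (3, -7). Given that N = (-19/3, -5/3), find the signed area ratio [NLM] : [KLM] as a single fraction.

4/9

[KLM] = ½·((-7)·(-2−(-7)) + (-8)·(-7−0) + 3·(0−(-2))) = ½·(-35 + 56 + 6) = 27/2.
[NLM] = ½·((-19/3)·(-2−(-7)) + (-8)·(-7−(-5/3)) + 3·(-5/3−(-2))) = ½·(-95/3 + 128/3 + 1) = 6, so the ratio is 6/(27/2) = 4/9.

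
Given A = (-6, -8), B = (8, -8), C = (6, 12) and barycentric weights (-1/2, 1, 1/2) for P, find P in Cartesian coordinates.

(14, 2)

P = (-1/2)·A + 1·B + (1/2)·C.
x-coordinate: (-1/2)·(-6) + 1·8 + (1/2)·6 = 14.
y-coordinate: (-1/2)·(-8) + 1·(-8) + (1/2)·12 = 2.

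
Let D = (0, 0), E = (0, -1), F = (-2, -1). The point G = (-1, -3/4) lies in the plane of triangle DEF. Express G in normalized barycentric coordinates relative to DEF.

Signed area of the reference triangle: [DEF] = ½·(0·(-1−(-1)) + 0·(-1−0) + (-2)·(0−(-1))) = ½·(0 + 0 − 2) = -1.
[GEF] = ½·((-1)·(-1−(-1)) + 0·(-1−(-3/4)) + (-2)·(-3/4−(-1))) = ½·(0 + 0 − 1/2) = -1/4, so the D-coordinate is (-1/4)/(-1) = 1/4.
[DGF] = ½·(0·(-3/4−(-1)) + (-1)·(-1−0) + (-2)·(0−(-3/4))) = ½·(0 + 1 − 3/2) = -1/4, so the E-coordinate is 1/4.
[DEG] = ½·(0·(-1−(-3/4)) + 0·(-3/4−0) + (-1)·(0−(-1))) = ½·(0 + 0 − 1) = -1/2, so the F-coordinate is 1/2.

(1/4, 1/4, 1/2)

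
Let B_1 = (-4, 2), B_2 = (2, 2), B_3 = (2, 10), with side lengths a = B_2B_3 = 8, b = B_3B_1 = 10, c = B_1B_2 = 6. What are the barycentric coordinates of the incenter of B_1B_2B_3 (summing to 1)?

The incenter has barycentric coordinates proportional to the opposite side lengths: (8 : 10 : 6).
Normalizing by 8+10+6 = 24 gives (1/3, 5/12, 1/4).

(1/3, 5/12, 1/4)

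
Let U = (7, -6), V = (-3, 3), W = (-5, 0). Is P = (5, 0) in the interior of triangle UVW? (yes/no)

Barycentric coordinates of P: (5/8, 5/4, -7/8).
The three coordinates are positive, positive, negative; a point is interior exactly when all three are positive.

no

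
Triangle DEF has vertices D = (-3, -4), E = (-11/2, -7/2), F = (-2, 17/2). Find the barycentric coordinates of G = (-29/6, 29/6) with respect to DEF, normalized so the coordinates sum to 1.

Signed area of the reference triangle: [DEF] = ½·((-3)·(-7/2−(17/2)) + (-11/2)·(17/2−(-4)) + (-2)·(-4−(-7/2))) = ½·(36 − 275/4 + 1) = -127/8.
[GEF] = ½·((-29/6)·(-7/2−(17/2)) + (-11/2)·(17/2−(29/6)) + (-2)·(29/6−(-7/2))) = ½·(58 − 121/6 − 50/3) = 127/12, so the D-coordinate is (127/12)/(-127/8) = -2/3.
[DGF] = ½·((-3)·(29/6−(17/2)) + (-29/6)·(17/2−(-4)) + (-2)·(-4−(29/6))) = ½·(11 − 725/12 + 53/3) = -127/8, so the E-coordinate is 1.
[DEG] = ½·((-3)·(-7/2−(29/6)) + (-11/2)·(29/6−(-4)) + (-29/6)·(-4−(-7/2))) = ½·(25 − 583/12 + 29/12) = -127/12, so the F-coordinate is 2/3.
Check: -2/3 + 1 + 2/3 = 1.

(-2/3, 1, 2/3)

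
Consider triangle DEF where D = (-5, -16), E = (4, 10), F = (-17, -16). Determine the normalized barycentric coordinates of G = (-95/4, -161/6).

Signed area of the reference triangle: [DEF] = ½·((-5)·(10−(-16)) + 4·(-16−(-16)) + (-17)·(-16−10)) = ½·(-130 + 0 + 442) = 156.
[GEF] = ½·((-95/4)·(10−(-16)) + 4·(-16−(-161/6)) + (-17)·(-161/6−10)) = ½·(-1235/2 + 130/3 + 3757/6) = 26, so the D-coordinate is 26/156 = 1/6.
[DGF] = ½·((-5)·(-161/6−(-16)) + (-95/4)·(-16−(-16)) + (-17)·(-16−(-161/6))) = ½·(325/6 + 0 − 1105/6) = -65, so the E-coordinate is -5/12.
[DEG] = ½·((-5)·(10−(-161/6)) + 4·(-161/6−(-16)) + (-95/4)·(-16−10)) = ½·(-1105/6 − 130/3 + 1235/2) = 195, so the F-coordinate is 5/4.
Check: 1/6 − 5/12 + 5/4 = 1.

(1/6, -5/12, 5/4)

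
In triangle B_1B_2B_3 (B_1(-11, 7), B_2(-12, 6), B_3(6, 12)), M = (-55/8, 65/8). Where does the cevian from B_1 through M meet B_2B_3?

(0, 10)

Barycentric coordinates of M with respect to B_1B_2B_3: (5/8, 1/8, 1/4).
On side B_2B_3 the B_1-coordinate is zero; dropping M's B_1-weight 5/8 and renormalizing the remaining 1/8 : 1/4 gives weights 1/3, 2/3 on B_2, B_3.
N = (1/3)·(-12, 6) + (2/3)·(6, 12) = (0, 10).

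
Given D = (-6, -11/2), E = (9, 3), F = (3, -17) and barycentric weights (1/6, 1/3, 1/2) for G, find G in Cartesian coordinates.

G = (1/6)·D + (1/3)·E + (1/2)·F.
x-coordinate: (1/6)·(-6) + (1/3)·9 + (1/2)·3 = 7/2.
y-coordinate: (1/6)·(-11/2) + (1/3)·3 + (1/2)·(-17) = -101/12.

(7/2, -101/12)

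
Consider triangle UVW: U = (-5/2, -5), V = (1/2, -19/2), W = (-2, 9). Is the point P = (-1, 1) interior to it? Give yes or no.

Barycentric coordinates of P: (2/59, 24/59, 33/59).
The three coordinates are positive, positive, positive; a point is interior exactly when all three are positive.

yes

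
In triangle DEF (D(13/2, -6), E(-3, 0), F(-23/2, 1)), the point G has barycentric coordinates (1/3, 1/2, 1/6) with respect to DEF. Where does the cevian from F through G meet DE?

Line FG meets DE where the F-coordinate vanishes; zeroing G's F-weight and renormalizing leaves D, E-weights 1/3 : 1/2 → (2/5, 3/5).
So H = (2/5)·D + (3/5)·E = (4/5, -12/5).

(4/5, -12/5)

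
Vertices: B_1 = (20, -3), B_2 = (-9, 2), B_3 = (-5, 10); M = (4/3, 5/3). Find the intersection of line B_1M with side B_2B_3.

Barycentric coordinates of M with respect to B_1B_2B_3: (1/3, 1/2, 1/6).
On side B_2B_3 the B_1-coordinate is zero; dropping M's B_1-weight 1/3 and renormalizing the remaining 1/2 : 1/6 gives weights 3/4, 1/4 on B_2, B_3.
N = (3/4)·(-9, 2) + (1/4)·(-5, 10) = (-8, 4).

(-8, 4)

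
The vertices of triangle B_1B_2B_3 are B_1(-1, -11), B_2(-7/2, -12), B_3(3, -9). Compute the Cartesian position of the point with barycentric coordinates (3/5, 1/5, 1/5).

(-7/10, -54/5)

M = (3/5)·B_1 + (1/5)·B_2 + (1/5)·B_3.
x-coordinate: (3/5)·(-1) + (1/5)·(-7/2) + (1/5)·3 = -7/10.
y-coordinate: (3/5)·(-11) + (1/5)·(-12) + (1/5)·(-9) = -54/5.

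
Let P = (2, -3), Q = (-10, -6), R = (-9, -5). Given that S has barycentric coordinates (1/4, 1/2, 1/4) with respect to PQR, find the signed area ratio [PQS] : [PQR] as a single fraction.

The signed ratio [PQS]/[PQR] equals the barycentric coordinate of S at vertex R, which is 1/4.

1/4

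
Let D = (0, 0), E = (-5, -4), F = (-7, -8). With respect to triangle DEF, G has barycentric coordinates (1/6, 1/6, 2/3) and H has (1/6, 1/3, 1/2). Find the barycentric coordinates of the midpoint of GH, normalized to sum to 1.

(1/6, 1/4, 7/12)

Since both coordinate triples sum to 1, the midpoint's barycentrics are the componentwise average.
(1/6+1/6)/2 = 1/6; similarly 1/4 and 7/12.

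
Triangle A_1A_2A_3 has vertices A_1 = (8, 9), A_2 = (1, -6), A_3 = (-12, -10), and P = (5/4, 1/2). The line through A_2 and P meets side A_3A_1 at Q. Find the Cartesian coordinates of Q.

Barycentric coordinates of P with respect to A_1A_2A_3: (1/2, 1/4, 1/4).
On side A_3A_1 the A_2-coordinate is zero; dropping P's A_2-weight 1/4 and renormalizing the remaining 1/4 : 1/2 gives weights 1/3, 2/3 on A_3, A_1.
Q = (1/3)·(-12, -10) + (2/3)·(8, 9) = (4/3, 8/3).

(4/3, 8/3)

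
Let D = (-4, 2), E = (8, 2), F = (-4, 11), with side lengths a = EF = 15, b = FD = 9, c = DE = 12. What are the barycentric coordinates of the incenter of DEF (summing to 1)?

(5/12, 1/4, 1/3)

The incenter has barycentric coordinates proportional to the opposite side lengths: (15 : 9 : 12).
Normalizing by 15+9+12 = 36 gives (5/12, 1/4, 1/3).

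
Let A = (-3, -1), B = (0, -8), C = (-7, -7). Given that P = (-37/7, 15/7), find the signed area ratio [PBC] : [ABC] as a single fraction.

[ABC] = ½·((-3)·(-8−(-7)) + 0·(-7−(-1)) + (-7)·(-1−(-8))) = ½·(3 + 0 − 49) = -23.
[PBC] = ½·((-37/7)·(-8−(-7)) + 0·(-7−(15/7)) + (-7)·(15/7−(-8))) = ½·(37/7 + 0 − 71) = -230/7, so the ratio is (-230/7)/(-23) = 10/7.

10/7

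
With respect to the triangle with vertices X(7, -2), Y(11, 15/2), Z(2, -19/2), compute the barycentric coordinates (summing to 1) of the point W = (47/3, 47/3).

(1/3, 4/3, -2/3)

Signed area of the reference triangle: [XYZ] = ½·(7·(15/2−(-19/2)) + 11·(-19/2−(-2)) + 2·(-2−(15/2))) = ½·(119 − 165/2 − 19) = 35/4.
[WYZ] = ½·((47/3)·(15/2−(-19/2)) + 11·(-19/2−(47/3)) + 2·(47/3−(15/2))) = ½·(799/3 − 1661/6 + 49/3) = 35/12, so the X-coordinate is (35/12)/(35/4) = 1/3.
[XWZ] = ½·(7·(47/3−(-19/2)) + (47/3)·(-19/2−(-2)) + 2·(-2−(47/3))) = ½·(1057/6 − 235/2 − 106/3) = 35/3, so the Y-coordinate is 4/3.
[XYW] = ½·(7·(15/2−(47/3)) + 11·(47/3−(-2)) + (47/3)·(-2−(15/2))) = ½·(-343/6 + 583/3 − 893/6) = -35/6, so the Z-coordinate is -2/3.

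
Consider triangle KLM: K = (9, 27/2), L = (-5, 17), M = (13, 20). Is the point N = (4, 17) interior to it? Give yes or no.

yes

Barycentric coordinates of N: (9/35, 31/70, 3/10).
The three coordinates are positive, positive, positive; a point is interior exactly when all three are positive.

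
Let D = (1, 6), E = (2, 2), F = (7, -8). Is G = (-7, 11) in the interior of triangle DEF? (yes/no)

Barycentric coordinates of G: (-9/2, 41/5, -27/10).
The three coordinates are negative, positive, negative; a point is interior exactly when all three are positive.

no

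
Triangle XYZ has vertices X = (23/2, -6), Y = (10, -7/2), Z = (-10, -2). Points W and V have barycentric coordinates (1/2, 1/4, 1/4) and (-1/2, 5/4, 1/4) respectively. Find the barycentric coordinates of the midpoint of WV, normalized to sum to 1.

Since both coordinate triples sum to 1, the midpoint's barycentrics are the componentwise average.
(1/2+-1/2)/2 = 0; similarly 3/4 and 1/4.

(0, 3/4, 1/4)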